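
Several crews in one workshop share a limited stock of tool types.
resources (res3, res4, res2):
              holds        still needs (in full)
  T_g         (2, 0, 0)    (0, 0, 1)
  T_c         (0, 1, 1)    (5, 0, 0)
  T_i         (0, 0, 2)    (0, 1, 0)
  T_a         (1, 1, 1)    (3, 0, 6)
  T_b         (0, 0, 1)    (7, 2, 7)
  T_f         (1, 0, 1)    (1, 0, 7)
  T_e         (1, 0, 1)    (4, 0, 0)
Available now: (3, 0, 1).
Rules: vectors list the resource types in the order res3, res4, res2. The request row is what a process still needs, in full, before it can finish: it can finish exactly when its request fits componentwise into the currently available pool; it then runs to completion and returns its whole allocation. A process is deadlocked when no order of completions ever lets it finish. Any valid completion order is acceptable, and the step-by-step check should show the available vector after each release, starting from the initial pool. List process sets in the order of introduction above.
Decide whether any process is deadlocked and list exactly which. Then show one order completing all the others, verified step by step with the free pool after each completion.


Deadlocked set: T_a, T_b and T_f.
Key observation: even finishing T_g, T_c, T_e, T_i leaves just (6, 1, 5) free — too little res2 for any of the remaining processes.
One completion order for the rest: T_g, T_c, T_e, T_i. Verifying each step:
  pool = (3, 0, 1)
  T_g needs (0, 0, 1) <= (3, 0, 1) -> finishes; pool += (2, 0, 0) = (5, 0, 1)
  T_c needs (5, 0, 0) <= (5, 0, 1) -> finishes; pool += (0, 1, 1) = (5, 1, 2)
  T_e needs (4, 0, 0) <= (5, 1, 2) -> finishes; pool += (1, 0, 1) = (6, 1, 3)
  T_i needs (0, 1, 0) <= (6, 1, 3) -> finishes; pool += (0, 0, 2) = (6, 1, 5)
None of the blocked processes ever fits:
  T_a cannot run: need (3, 0, 6) vs free (6, 1, 5) (insufficient res2)
  T_b cannot run: need (7, 2, 7) vs free (6, 1, 5) (insufficient res3, res4 and res2)
  T_f cannot run: need (1, 0, 7) vs free (6, 1, 5) (insufficient res2)


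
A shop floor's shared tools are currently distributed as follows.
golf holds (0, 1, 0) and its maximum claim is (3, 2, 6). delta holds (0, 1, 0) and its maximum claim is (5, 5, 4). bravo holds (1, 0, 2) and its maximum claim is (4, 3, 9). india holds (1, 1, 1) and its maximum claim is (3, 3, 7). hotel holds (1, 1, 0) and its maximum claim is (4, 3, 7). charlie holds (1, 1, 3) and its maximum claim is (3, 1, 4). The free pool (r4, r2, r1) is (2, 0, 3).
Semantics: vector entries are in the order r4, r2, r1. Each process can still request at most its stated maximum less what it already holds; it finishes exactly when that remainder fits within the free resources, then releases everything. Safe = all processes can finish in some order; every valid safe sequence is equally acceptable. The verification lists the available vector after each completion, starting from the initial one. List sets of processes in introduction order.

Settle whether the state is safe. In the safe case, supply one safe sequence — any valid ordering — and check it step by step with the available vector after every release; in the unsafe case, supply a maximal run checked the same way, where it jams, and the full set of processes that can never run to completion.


SAFE. One safe sequence: charlie, golf, india, bravo, hotel, delta.
Key observation: charlie is the earliest step where a requested resource binds exactly: need (2, 0, 1), pool (2, 0, 3) at its turn.
Check, step by step:
  pool = (2, 0, 3)
  charlie: need (2, 0, 1) fits (2, 0, 3); releases (1, 1, 3), pool now (3, 1, 6)
  golf: need (3, 1, 6) fits (3, 1, 6); releases (0, 1, 0), pool now (3, 2, 6)
  india: need (2, 2, 6) fits (3, 2, 6); releases (1, 1, 1), pool now (4, 3, 7)
  bravo: need (3, 3, 7) fits (4, 3, 7); releases (1, 0, 2), pool now (5, 3, 9)
  hotel: need (3, 2, 7) fits (5, 3, 9); releases (1, 1, 0), pool now (6, 4, 9)
  delta: need (5, 4, 4) fits (6, 4, 9); releases (0, 1, 0), pool now (6, 5, 9)


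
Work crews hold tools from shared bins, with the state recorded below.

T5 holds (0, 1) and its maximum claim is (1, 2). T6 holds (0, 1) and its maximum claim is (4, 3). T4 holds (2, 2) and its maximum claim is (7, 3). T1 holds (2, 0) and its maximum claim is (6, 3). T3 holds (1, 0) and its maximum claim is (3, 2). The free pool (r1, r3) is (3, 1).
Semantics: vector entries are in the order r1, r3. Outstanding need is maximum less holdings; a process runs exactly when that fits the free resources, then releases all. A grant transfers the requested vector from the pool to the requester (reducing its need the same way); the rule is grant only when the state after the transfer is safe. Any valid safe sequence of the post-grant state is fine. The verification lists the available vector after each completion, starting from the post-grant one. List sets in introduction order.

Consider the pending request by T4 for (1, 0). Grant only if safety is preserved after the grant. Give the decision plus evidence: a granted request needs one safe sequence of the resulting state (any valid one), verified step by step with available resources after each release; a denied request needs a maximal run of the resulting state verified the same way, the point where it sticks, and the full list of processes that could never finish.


DENY. Granting would leave the state unsafe.
Key observation: the wall is r1: completing T5, T3 brings the pool only to (3, 2), and all the rest need more.
Pretend the grant happened; the run T5, T3 goes as far as possible. Step-by-step check:
  pool = (2, 1)
  T5 needs (1, 1) <= (2, 1) -> finishes; pool += (0, 1) = (2, 2)
  T3 needs (2, 2) <= (2, 2) -> finishes; pool += (1, 0) = (3, 2)
  T6 cannot run: need (4, 2) vs free (3, 2) (insufficient r1)
  T4 cannot run: need (4, 1) vs free (3, 2) (insufficient r1)
  T1 cannot run: need (4, 3) vs free (3, 2) (insufficient r1 and r3)
Had the request been granted, T6, T4 and T1 could never finish.


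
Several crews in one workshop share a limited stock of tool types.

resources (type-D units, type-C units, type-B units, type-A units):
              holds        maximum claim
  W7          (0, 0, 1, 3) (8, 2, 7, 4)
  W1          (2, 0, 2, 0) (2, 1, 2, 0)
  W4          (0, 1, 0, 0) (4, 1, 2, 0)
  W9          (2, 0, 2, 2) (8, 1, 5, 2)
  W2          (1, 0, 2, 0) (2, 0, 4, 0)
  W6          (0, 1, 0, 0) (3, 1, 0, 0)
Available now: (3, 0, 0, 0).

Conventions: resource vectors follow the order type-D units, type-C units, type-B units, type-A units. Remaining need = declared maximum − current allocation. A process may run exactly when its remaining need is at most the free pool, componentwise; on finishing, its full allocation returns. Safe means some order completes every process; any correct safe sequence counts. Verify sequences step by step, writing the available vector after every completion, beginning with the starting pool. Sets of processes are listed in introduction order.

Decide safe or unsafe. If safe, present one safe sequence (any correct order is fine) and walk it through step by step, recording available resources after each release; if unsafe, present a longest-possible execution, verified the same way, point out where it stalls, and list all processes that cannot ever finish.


The state is SAFE; one workable sequence: W6, W1, W2, W4, W9, W7.
Key observation: at W6 the run first touches a limit — (3, 0, 0, 0) against (3, 0, 0, 0), exact on a resource it actually requests.
Check, step by step:
  pool = (3, 0, 0, 0)
  W6: need (3, 0, 0, 0) fits (3, 0, 0, 0); releases (0, 1, 0, 0), pool now (3, 1, 0, 0)
  W1: need (0, 1, 0, 0) fits (3, 1, 0, 0); releases (2, 0, 2, 0), pool now (5, 1, 2, 0)
  W2: need (1, 0, 2, 0) fits (5, 1, 2, 0); releases (1, 0, 2, 0), pool now (6, 1, 4, 0)
  W4: need (4, 0, 2, 0) fits (6, 1, 4, 0); releases (0, 1, 0, 0), pool now (6, 2, 4, 0)
  W9: need (6, 1, 3, 0) fits (6, 2, 4, 0); releases (2, 0, 2, 2), pool now (8, 2, 6, 2)
  W7: need (8, 2, 6, 1) fits (8, 2, 6, 2); releases (0, 0, 1, 3), pool now (8, 2, 7, 5)


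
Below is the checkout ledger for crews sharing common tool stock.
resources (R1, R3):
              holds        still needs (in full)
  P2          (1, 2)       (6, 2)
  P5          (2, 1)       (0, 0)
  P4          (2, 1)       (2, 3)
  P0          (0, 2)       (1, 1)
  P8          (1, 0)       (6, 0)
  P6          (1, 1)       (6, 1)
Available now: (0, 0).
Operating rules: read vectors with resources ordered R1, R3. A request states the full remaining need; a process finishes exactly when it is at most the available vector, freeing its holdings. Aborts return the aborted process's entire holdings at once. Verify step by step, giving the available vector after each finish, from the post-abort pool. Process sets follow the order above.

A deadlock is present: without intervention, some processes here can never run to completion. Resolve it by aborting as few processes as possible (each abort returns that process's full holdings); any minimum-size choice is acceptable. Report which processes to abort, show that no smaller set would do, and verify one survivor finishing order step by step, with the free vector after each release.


The answer: abort P2 and P6.
Key observation: P8 had no path to completion before; after the abort of P2 and P6 ((2, 3) returned), step 4 is where it fits.
No one abort is enough; case by case: P2 alone leaves P8 blocked (short on R1); P5 alone leaves P2 blocked (short on R1); P4 alone leaves P2 blocked (short on R1); P0 alone leaves P2 blocked (short on R1); P8 alone leaves P2 blocked (short on R1); P6 alone leaves P2 blocked (short on R1).
Survivors finish in the order: P4, P5, P0, P8. Step-by-step check (pool after the aborts first):
  pool = (2, 3)
  P4: need (2, 3) fits (2, 3); releases (2, 1), pool now (4, 4)
  P5: need (0, 0) fits (4, 4); releases (2, 1), pool now (6, 5)
  P0: need (1, 1) fits (6, 5); releases (0, 2), pool now (6, 7)
  P8: need (6, 0) fits (6, 7); releases (1, 0), pool now (7, 7)


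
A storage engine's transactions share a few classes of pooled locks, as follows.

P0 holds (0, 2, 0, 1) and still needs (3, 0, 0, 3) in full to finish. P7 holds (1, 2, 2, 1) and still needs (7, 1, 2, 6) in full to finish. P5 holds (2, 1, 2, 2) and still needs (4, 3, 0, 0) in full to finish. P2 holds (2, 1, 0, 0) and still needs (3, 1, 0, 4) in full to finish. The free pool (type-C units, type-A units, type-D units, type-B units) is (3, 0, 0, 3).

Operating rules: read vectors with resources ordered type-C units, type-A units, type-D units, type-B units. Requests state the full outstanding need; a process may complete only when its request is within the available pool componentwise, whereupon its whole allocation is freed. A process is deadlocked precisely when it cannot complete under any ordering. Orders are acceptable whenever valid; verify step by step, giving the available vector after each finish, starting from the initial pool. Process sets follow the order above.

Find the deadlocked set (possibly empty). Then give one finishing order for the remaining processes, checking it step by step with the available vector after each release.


No process is deadlocked.
Key observation: no deadlock: P0 fits now, and the freed resources carry the rest through.
One completion order for the rest: P0, P2, P5, P7. Verifying each step:
  pool = (3, 0, 0, 3)
  run P0 (needs (3, 0, 0, 3), free (3, 0, 0, 3)); after release of (0, 2, 0, 1) the pool is (3, 2, 0, 4)
  run P2 (needs (3, 1, 0, 4), free (3, 2, 0, 4)); after release of (2, 1, 0, 0) the pool is (5, 3, 0, 4)
  run P5 (needs (4, 3, 0, 0), free (5, 3, 0, 4)); after release of (2, 1, 2, 2) the pool is (7, 4, 2, 6)
  run P7 (needs (7, 1, 2, 6), free (7, 4, 2, 6)); after release of (1, 2, 2, 1) the pool is (8, 6, 4, 7)


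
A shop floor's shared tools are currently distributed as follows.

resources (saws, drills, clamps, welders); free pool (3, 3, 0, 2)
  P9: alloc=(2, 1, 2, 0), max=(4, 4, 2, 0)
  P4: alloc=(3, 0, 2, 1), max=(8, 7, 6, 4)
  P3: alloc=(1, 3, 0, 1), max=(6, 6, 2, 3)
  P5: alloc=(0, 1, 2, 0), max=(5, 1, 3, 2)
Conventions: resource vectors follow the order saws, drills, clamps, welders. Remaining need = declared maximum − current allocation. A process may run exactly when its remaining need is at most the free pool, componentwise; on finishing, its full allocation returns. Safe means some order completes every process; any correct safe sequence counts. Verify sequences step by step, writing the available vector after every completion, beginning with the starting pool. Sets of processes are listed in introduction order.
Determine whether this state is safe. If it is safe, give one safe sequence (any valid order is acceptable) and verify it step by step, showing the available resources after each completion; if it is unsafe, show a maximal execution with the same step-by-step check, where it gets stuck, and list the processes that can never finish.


SAFE. One safe sequence: P9, P5, P3, P4.
Key observation: at P9 the run first touches a limit — (2, 3, 0, 0) against (3, 3, 0, 2), exact on a resource it actually requests.
Step-by-step check:
  pool = (3, 3, 0, 2)
  P9: need (2, 3, 0, 0) fits (3, 3, 0, 2); releases (2, 1, 2, 0), pool now (5, 4, 2, 2)
  P5: need (5, 0, 1, 2) fits (5, 4, 2, 2); releases (0, 1, 2, 0), pool now (5, 5, 4, 2)
  P3: need (5, 3, 2, 2) fits (5, 5, 4, 2); releases (1, 3, 0, 1), pool now (6, 8, 4, 3)
  P4: need (5, 7, 4, 3) fits (6, 8, 4, 3); releases (3, 0, 2, 1), pool now (9, 8, 6, 4)


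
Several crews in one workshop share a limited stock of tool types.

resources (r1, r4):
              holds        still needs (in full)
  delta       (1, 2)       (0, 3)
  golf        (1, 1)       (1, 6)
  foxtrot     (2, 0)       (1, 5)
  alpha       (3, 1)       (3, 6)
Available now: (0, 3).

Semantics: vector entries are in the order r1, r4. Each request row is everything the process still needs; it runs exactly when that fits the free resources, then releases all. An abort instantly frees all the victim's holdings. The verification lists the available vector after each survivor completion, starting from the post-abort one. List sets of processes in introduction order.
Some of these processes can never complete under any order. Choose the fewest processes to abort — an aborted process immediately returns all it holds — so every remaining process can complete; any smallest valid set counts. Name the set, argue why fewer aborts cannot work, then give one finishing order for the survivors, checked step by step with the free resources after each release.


Minimum abort set: golf.
Key observation: alpha could never have finished before the abort; with (1, 1) returned by golf, it fits at step 3.
Minimality: the empty abort set fails — the state is deadlocked as it stands.
One survivor order: delta, foxtrot, alpha. Walking it through (post-abort pool first):
  pool = (1, 4)
  delta: need (0, 3) fits (1, 4); releases (1, 2), pool now (2, 6)
  foxtrot: need (1, 5) fits (2, 6); releases (2, 0), pool now (4, 6)
  alpha: need (3, 6) fits (4, 6); releases (3, 1), pool now (7, 7)


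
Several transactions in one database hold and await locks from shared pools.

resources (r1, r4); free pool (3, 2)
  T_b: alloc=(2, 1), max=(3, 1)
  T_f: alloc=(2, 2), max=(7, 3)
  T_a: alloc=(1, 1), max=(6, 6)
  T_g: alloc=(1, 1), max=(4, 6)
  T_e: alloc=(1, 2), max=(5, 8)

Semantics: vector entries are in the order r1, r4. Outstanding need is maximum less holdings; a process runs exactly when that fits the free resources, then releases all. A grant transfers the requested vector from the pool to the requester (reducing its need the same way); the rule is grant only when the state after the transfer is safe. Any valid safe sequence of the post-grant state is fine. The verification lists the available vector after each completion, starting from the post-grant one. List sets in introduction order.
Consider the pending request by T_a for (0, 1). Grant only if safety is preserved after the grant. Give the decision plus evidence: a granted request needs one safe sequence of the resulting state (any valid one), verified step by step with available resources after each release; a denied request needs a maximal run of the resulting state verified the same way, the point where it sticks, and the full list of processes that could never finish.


GRANT: granting preserves safety; a valid post-grant sequence is T_b, T_f, T_a, T_e, T_g.
Key observation: after the grant the pool drops to (3, 1), which still lets T_b finish first and unwind the rest.
Step-by-step check of the post-grant state:
  pool = (3, 1)
  T_b needs (1, 0) <= (3, 1) -> finishes; pool += (2, 1) = (5, 2)
  T_f needs (5, 1) <= (5, 2) -> finishes; pool += (2, 2) = (7, 4)
  T_a needs (5, 4) <= (7, 4) -> finishes; pool += (1, 2) = (8, 6)
  T_e needs (4, 6) <= (8, 6) -> finishes; pool += (1, 2) = (9, 8)
  T_g needs (3, 5) <= (9, 8) -> finishes; pool += (1, 1) = (10, 9)


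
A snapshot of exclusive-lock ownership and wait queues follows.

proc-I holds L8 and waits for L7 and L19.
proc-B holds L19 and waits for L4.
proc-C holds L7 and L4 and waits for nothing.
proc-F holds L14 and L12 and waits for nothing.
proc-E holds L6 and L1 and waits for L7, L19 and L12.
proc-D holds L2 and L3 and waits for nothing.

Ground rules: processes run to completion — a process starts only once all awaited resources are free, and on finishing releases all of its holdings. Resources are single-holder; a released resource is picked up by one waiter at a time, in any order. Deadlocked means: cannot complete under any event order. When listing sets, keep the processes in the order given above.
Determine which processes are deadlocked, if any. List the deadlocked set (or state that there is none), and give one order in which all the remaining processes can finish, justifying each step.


No process is deadlocked.
Key observation: the wait graph is acyclic; completion cascades from the unblocked processes through everyone else.
The rest can finish in the order proc-C, proc-F, proc-B, proc-I, proc-D, proc-E.
Verifying each step:
  proc-C: no waits; runs immediately, freeing L7 and L4
  proc-F: no waits; runs immediately, freeing L14 and L12
  proc-B: everything it awaited (L4) is free; runs, freeing L19
  proc-I: everything it awaited (L7 and L19) is free; runs, freeing L8
  proc-D: no waits; runs immediately, freeing L2 and L3
  proc-E: everything it awaited (L7, L19 and L12) is free; runs, freeing L6 and L1


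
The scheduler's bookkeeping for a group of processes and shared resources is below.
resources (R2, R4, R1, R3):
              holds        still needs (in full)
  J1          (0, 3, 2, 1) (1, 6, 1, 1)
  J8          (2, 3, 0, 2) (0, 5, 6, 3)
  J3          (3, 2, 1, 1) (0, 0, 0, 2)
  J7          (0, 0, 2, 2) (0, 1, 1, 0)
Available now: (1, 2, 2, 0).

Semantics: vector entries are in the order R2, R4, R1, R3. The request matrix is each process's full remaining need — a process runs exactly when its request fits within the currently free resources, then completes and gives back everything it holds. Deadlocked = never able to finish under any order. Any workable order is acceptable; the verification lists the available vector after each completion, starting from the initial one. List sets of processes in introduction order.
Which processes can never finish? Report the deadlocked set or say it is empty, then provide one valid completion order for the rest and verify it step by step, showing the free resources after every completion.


The deadlocked set is J1 and J8.
Key observation: even finishing J7, J3 leaves just (4, 4, 5, 3) free — too little R4 for any of the remaining processes.
One completion order for the rest: J7, J3. Walking it through:
  pool = (1, 2, 2, 0)
  run J7 (needs (0, 1, 1, 0), free (1, 2, 2, 0)); after release of (0, 0, 2, 2) the pool is (1, 2, 4, 2)
  run J3 (needs (0, 0, 0, 2), free (1, 2, 4, 2)); after release of (3, 2, 1, 1) the pool is (4, 4, 5, 3)
The blocked processes can never fit:
  J1 still needs (1, 6, 1, 1) but only (4, 4, 5, 3) is free — short on R4
  J8 still needs (0, 5, 6, 3) but only (4, 4, 5, 3) is free — short on R4 and R1


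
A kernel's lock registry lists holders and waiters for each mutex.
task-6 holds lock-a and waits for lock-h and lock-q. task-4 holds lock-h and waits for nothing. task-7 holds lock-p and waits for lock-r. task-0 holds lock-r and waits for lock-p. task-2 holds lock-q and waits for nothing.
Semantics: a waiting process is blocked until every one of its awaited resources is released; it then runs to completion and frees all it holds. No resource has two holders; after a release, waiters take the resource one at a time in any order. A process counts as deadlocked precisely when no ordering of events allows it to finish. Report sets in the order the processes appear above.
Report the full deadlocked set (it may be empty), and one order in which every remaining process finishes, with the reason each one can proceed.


Deadlocked set: task-7 and task-0.
Key observation: along task-7 -> task-0 -> task-7, each member waits on what the next one holds — a deadlock; no other process is dragged down with it.
One completion order for the rest: task-2, task-4, task-6.
Step-by-step check:
  run task-2 (it waits on nothing); releases lock-q
  run task-4 (it waits on nothing); releases lock-h
  task-6: everything it awaited (lock-h and lock-q) is free; runs, freeing lock-a


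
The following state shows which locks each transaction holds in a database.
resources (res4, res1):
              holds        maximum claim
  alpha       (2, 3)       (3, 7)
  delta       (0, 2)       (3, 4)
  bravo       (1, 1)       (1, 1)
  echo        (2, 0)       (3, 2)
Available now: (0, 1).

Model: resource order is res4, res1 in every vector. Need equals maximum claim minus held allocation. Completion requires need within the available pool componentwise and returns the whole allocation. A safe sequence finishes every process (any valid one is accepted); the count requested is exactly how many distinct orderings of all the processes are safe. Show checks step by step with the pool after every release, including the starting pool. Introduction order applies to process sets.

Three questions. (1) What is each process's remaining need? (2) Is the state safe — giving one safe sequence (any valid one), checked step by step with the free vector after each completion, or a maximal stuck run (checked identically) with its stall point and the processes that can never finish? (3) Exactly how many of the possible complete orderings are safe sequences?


(1) Outstanding need per process (order res4, res1):
  alpha: (1, 4)
  delta: (3, 2)
  bravo: (0, 0)
  echo: (1, 2)
(2) SAFE, for example via the order bravo, echo, delta, alpha.
Key observation: echo is the earliest step where a requested resource binds exactly: need (1, 2), pool (1, 2) at its turn.
Walking it through:
  pool = (0, 1)
  bravo: need (0, 0) fits (0, 1); releases (1, 1), pool now (1, 2)
  echo: need (1, 2) fits (1, 2); releases (2, 0), pool now (3, 2)
  delta: need (3, 2) fits (3, 2); releases (0, 2), pool now (3, 4)
  alpha: need (1, 4) fits (3, 4); releases (2, 3), pool now (5, 7)
(3) Exactly 1 of the possible complete orderings is a safe sequence.


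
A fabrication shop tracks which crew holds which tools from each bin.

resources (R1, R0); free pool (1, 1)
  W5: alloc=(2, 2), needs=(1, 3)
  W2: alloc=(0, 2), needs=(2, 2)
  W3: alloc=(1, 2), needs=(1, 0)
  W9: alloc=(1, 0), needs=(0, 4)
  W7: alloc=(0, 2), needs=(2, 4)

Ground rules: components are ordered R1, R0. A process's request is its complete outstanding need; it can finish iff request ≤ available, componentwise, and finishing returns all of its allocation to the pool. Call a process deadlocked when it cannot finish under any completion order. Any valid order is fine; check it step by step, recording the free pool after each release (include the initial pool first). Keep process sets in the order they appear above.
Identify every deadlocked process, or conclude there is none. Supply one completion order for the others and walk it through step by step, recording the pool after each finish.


No process is deadlocked.
Key observation: W3 leads a chain of completions in which each release enables another process.
One completion order for the rest: W3, W2, W9, W5, W7. Walking it through:
  pool = (1, 1)
  run W3 (needs (1, 0), free (1, 1)); after release of (1, 2) the pool is (2, 3)
  run W2 (needs (2, 2), free (2, 3)); after release of (0, 2) the pool is (2, 5)
  run W9 (needs (0, 4), free (2, 5)); after release of (1, 0) the pool is (3, 5)
  run W5 (needs (1, 3), free (3, 5)); after release of (2, 2) the pool is (5, 7)
  run W7 (needs (2, 4), free (5, 7)); after release of (0, 2) the pool is (5, 9)


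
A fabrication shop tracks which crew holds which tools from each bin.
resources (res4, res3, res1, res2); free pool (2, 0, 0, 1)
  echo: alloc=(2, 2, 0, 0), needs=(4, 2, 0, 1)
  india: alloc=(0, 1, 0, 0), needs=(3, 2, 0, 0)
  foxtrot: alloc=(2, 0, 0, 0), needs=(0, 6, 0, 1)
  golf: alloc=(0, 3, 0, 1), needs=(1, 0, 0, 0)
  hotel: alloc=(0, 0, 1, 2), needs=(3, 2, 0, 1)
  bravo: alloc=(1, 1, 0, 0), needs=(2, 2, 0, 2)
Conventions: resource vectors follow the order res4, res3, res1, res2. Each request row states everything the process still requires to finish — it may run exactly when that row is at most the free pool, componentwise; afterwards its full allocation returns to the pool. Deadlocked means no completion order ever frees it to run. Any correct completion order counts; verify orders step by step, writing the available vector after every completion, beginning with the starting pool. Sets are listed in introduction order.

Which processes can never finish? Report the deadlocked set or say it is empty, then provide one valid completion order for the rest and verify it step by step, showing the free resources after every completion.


Deadlocked set: echo and foxtrot.
Key observation: after golf, bravo, india, hotel the pool peaks at (3, 5, 1, 4), and each blocked process is short somewhere: echo on res4; foxtrot on res3.
A valid finishing order for the others: golf, bravo, india, hotel. Walking it through:
  pool = (2, 0, 0, 1)
  run golf (needs (1, 0, 0, 0), free (2, 0, 0, 1)); after release of (0, 3, 0, 1) the pool is (2, 3, 0, 2)
  run bravo (needs (2, 2, 0, 2), free (2, 3, 0, 2)); after release of (1, 1, 0, 0) the pool is (3, 4, 0, 2)
  run india (needs (3, 2, 0, 0), free (3, 4, 0, 2)); after release of (0, 1, 0, 0) the pool is (3, 5, 0, 2)
  run hotel (needs (3, 2, 0, 1), free (3, 5, 0, 2)); after release of (0, 0, 1, 2) the pool is (3, 5, 1, 4)
The stuck group stays short no matter what:
  echo still needs (4, 2, 0, 1) but only (3, 5, 1, 4) is free — short on res4
  foxtrot still needs (0, 6, 0, 1) but only (3, 5, 1, 4) is free — short on res3


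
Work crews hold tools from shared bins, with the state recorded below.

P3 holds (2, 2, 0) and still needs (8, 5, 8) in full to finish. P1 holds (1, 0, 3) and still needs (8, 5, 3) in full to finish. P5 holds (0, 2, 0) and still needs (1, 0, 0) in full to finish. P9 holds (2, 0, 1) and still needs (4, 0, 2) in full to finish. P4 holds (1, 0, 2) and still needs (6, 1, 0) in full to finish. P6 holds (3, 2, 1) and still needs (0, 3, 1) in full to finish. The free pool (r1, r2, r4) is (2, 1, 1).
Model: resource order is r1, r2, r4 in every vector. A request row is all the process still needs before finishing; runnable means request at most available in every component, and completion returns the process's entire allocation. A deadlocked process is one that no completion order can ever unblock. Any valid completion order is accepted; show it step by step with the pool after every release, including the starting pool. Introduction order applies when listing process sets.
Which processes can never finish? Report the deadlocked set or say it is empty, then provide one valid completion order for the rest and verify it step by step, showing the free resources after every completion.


Nothing here is deadlocked.
Key observation: starting with P5, each completion frees enough for the next — no one is permanently blocked.
A valid finishing order for the others: P5, P6, P9, P4, P1, P3. Check, step by step:
  pool = (2, 1, 1)
  P5 needs (1, 0, 0) <= (2, 1, 1) -> finishes; pool += (0, 2, 0) = (2, 3, 1)
  P6 needs (0, 3, 1) <= (2, 3, 1) -> finishes; pool += (3, 2, 1) = (5, 5, 2)
  P9 needs (4, 0, 2) <= (5, 5, 2) -> finishes; pool += (2, 0, 1) = (7, 5, 3)
  P4 needs (6, 1, 0) <= (7, 5, 3) -> finishes; pool += (1, 0, 2) = (8, 5, 5)
  P1 needs (8, 5, 3) <= (8, 5, 5) -> finishes; pool += (1, 0, 3) = (9, 5, 8)
  P3 needs (8, 5, 8) <= (9, 5, 8) -> finishes; pool += (2, 2, 0) = (11, 7, 8)


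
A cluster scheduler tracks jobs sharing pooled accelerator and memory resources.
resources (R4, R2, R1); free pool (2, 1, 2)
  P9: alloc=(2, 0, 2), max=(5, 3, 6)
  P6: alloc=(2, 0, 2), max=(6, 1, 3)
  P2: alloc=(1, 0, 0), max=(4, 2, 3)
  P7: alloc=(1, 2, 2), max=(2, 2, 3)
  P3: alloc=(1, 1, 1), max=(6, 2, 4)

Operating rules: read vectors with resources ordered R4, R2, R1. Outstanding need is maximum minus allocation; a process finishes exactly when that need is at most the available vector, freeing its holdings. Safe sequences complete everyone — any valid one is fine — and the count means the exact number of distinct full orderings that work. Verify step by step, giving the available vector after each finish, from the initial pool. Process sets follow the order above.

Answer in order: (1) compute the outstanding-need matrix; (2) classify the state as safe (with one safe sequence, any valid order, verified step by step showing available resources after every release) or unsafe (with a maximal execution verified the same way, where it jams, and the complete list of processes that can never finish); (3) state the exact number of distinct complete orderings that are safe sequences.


(1) Outstanding need per process (order R4, R2, R1):
  P9: (3, 3, 4)
  P6: (4, 1, 1)
  P2: (3, 2, 3)
  P7: (1, 0, 1)
  P3: (5, 1, 3)
(2) The state is SAFE; one workable sequence: P7, P9, P2, P6, P3.
Key observation: at P9 the run first touches a limit — (3, 3, 4) against (3, 3, 4), exact on a resource it actually requests.
Verifying each step:
  pool = (2, 1, 2)
  P7 needs (1, 0, 1) <= (2, 1, 2) -> finishes; pool += (1, 2, 2) = (3, 3, 4)
  P9 needs (3, 3, 4) <= (3, 3, 4) -> finishes; pool += (2, 0, 2) = (5, 3, 6)
  P2 needs (3, 2, 3) <= (5, 3, 6) -> finishes; pool += (1, 0, 0) = (6, 3, 6)
  P6 needs (4, 1, 1) <= (6, 3, 6) -> finishes; pool += (2, 0, 2) = (8, 3, 8)
  P3 needs (5, 1, 3) <= (8, 3, 8) -> finishes; pool += (1, 1, 1) = (9, 4, 9)
(3) Precisely 10 of the possible complete orderings are safe sequences.


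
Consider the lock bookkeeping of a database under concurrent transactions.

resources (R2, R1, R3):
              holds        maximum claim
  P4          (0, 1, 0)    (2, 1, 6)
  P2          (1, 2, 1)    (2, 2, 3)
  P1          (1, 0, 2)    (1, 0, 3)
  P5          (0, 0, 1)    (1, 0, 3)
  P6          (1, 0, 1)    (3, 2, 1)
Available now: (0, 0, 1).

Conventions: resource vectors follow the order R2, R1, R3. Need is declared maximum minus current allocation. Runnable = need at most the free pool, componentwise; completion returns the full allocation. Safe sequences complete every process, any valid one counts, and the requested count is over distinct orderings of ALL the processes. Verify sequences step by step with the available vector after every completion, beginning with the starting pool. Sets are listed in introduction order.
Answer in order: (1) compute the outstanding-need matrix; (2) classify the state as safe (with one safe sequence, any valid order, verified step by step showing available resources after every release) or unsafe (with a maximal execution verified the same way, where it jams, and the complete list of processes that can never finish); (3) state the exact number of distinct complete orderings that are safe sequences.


(1) Need matrix, components ordered R2, R1, R3:
  P4: (2, 0, 6)
  P2: (1, 0, 2)
  P1: (0, 0, 1)
  P5: (1, 0, 2)
  P6: (2, 2, 0)
(2) SAFE — a valid safe sequence is P1, P2, P5, P6, P4.
Key observation: P1 marks the first exact bind of the order: its need (0, 0, 1) fits the free (0, 0, 1) with zero slack on a requested resource.
Walking it through:
  pool = (0, 0, 1)
  P1: need (0, 0, 1) fits (0, 0, 1); releases (1, 0, 2), pool now (1, 0, 3)
  P2: need (1, 0, 2) fits (1, 0, 3); releases (1, 2, 1), pool now (2, 2, 4)
  P5: need (1, 0, 2) fits (2, 2, 4); releases (0, 0, 1), pool now (2, 2, 5)
  P6: need (2, 2, 0) fits (2, 2, 5); releases (1, 0, 1), pool now (3, 2, 6)
  P4: need (2, 0, 6) fits (3, 2, 6); releases (0, 1, 0), pool now (3, 3, 6)
(3) Exactly 3 of the possible complete orderings are safe sequences.


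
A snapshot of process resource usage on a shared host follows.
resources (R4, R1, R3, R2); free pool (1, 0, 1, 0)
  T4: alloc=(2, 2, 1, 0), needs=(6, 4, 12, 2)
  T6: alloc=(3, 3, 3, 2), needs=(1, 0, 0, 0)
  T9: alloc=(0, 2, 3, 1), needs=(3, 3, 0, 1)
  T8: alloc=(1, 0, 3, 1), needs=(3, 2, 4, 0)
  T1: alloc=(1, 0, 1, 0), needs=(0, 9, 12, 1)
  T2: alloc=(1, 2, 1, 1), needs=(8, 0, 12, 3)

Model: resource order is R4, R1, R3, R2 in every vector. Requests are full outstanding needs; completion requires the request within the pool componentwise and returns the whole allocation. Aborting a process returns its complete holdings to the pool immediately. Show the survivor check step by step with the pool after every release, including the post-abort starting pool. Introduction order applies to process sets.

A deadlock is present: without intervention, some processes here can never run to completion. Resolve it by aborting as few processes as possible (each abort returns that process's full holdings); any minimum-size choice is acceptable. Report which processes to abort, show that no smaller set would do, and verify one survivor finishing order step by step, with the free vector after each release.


Minimum abort set: T4 and T1.
Key observation: T2 was stuck for good until T4 and T1 gave back (3, 2, 2, 0); in the order shown it finishes at step 4.
Minimality, checking each single-abort alternative: T4 alone leaves T1 blocked (short on R1 and R3); T6 alone leaves T4 blocked (short on R4 and R3); T9 alone leaves T4 blocked (short on R4 and R3); T8 alone leaves T4 blocked (short on R4 and R3); T1 alone leaves T4 blocked (short on R3); T2 alone leaves T4 blocked (short on R3).
One survivor order: T6, T9, T8, T2. Verifying each step (post-abort pool first):
  pool = (4, 2, 3, 0)
  run T6 (needs (1, 0, 0, 0), free (4, 2, 3, 0)); after release of (3, 3, 3, 2) the pool is (7, 5, 6, 2)
  run T9 (needs (3, 3, 0, 1), free (7, 5, 6, 2)); after release of (0, 2, 3, 1) the pool is (7, 7, 9, 3)
  run T8 (needs (3, 2, 4, 0), free (7, 7, 9, 3)); after release of (1, 0, 3, 1) the pool is (8, 7, 12, 4)
  run T2 (needs (8, 0, 12, 3), free (8, 7, 12, 4)); after release of (1, 2, 1, 1) the pool is (9, 9, 13, 5)


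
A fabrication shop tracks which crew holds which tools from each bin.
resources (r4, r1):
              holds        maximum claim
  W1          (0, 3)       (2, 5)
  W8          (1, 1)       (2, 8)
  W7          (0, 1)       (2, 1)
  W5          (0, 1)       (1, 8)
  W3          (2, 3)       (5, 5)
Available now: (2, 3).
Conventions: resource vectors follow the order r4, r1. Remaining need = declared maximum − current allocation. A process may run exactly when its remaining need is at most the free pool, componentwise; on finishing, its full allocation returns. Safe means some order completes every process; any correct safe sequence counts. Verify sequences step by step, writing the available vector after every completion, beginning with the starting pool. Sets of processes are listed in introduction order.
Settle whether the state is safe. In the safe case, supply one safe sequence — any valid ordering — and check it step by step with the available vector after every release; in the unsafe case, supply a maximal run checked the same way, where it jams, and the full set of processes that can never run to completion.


SAFE. One safe sequence: W7, W1, W8, W5, W3.
Key observation: at W7 the run first touches a limit — (2, 0) against (2, 3), exact on a resource it actually requests.
Step-by-step check:
  pool = (2, 3)
  run W7 (needs (2, 0), free (2, 3)); after release of (0, 1) the pool is (2, 4)
  run W1 (needs (2, 2), free (2, 4)); after release of (0, 3) the pool is (2, 7)
  run W8 (needs (1, 7), free (2, 7)); after release of (1, 1) the pool is (3, 8)
  run W5 (needs (1, 7), free (3, 8)); after release of (0, 1) the pool is (3, 9)
  run W3 (needs (3, 2), free (3, 9)); after release of (2, 3) the pool is (5, 12)


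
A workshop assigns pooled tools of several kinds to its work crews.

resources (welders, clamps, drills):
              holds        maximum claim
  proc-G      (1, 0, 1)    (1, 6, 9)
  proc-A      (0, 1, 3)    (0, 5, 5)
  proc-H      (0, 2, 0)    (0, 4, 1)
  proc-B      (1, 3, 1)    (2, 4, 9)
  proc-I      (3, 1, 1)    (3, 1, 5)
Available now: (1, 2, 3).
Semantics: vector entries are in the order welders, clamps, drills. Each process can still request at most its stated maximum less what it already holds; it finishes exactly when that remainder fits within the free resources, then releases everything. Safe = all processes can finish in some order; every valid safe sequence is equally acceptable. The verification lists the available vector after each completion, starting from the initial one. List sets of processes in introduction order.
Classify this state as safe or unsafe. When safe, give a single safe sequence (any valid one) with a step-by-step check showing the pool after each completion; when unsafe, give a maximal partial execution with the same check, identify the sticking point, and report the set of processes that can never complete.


UNSAFE — no complete ordering exists.
Key observation: after proc-H, proc-A, proc-I complete, (4, 6, 7) is the best the pool ever gets, yet each leftover process wants more drills.
Going as far as possible: proc-H, proc-A, proc-I; after that, nothing fits. Step-by-step check:
  pool = (1, 2, 3)
  proc-H needs (0, 2, 1) <= (1, 2, 3) -> finishes; pool += (0, 2, 0) = (1, 4, 3)
  proc-A needs (0, 4, 2) <= (1, 4, 3) -> finishes; pool += (0, 1, 3) = (1, 5, 6)
  proc-I needs (0, 0, 4) <= (1, 5, 6) -> finishes; pool += (3, 1, 1) = (4, 6, 7)
  proc-G still needs (0, 6, 8) but only (4, 6, 7) is free — short on drills
  proc-B still needs (1, 1, 8) but only (4, 6, 7) is free — short on drills
Processes that can never finish: proc-G and proc-B.


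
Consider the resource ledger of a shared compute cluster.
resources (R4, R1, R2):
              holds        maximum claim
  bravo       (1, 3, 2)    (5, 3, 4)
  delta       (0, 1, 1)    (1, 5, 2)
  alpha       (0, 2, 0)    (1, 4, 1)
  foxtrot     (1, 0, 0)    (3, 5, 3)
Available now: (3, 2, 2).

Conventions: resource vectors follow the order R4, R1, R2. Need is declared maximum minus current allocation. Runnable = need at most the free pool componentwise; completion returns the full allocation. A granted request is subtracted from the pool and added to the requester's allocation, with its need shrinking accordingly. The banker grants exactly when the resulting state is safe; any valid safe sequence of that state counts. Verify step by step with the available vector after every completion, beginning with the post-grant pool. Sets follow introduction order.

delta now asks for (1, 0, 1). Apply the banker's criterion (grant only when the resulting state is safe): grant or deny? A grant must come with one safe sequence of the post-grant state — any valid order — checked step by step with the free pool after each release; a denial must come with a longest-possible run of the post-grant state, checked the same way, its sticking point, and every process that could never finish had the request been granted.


GRANT: granting preserves safety; a valid post-grant sequence is alpha, delta, foxtrot, bravo.
Key observation: the transfer keeps a workable pool ((2, 2, 1)); alpha starts the safe sequence.
Step-by-step check of the post-grant state:
  pool = (2, 2, 1)
  run alpha (needs (1, 2, 1), free (2, 2, 1)); after release of (0, 2, 0) the pool is (2, 4, 1)
  run delta (needs (0, 4, 0), free (2, 4, 1)); after release of (1, 1, 2) the pool is (3, 5, 3)
  run foxtrot (needs (2, 5, 3), free (3, 5, 3)); after release of (1, 0, 0) the pool is (4, 5, 3)
  run bravo (needs (4, 0, 2), free (4, 5, 3)); after release of (1, 3, 2) the pool is (5, 8, 5)
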